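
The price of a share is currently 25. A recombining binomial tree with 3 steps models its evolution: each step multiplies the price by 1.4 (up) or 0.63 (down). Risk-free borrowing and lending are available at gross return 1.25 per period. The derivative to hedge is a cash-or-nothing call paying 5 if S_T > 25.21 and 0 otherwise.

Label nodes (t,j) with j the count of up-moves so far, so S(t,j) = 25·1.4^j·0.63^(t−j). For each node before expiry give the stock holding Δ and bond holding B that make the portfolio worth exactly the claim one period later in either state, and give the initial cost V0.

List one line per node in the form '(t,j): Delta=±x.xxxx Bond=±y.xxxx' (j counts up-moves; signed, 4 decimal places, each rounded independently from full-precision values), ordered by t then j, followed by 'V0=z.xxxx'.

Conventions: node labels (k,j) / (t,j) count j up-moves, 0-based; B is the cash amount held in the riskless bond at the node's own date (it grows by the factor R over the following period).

(0,0): Delta=0.0521 Bond=1.0027
(1,0): Delta=0.2656 Bond=-2.1081
(1,1): Delta=0.0289 Bond=2.0666
(2,0): Delta=0.0000 Bond=0.0000
(2,1): Delta=0.2945 Bond=-3.2727
(2,2): Delta=0.0000 Bond=4.0000
V0=2.3064

Risk-neutral probability p* = (R−d)/(u−d) = (1.25−0.63)/(1.4−0.63) = 0.8052.
At maturity the claim pays: V(3,0)=0.0000, V(3,1)=0.0000, V(3,2)=5.0000, V(3,3)=5.0000
(2,0): S=9.9225. Δ = (V_up−V_dn)/(S_up−S_dn) = (0.0000−0.0000)/(13.8915−6.2512) = 0.0000. V = [p*·0.0000 + (1−p*)·0.0000]/1.25 = 0.0000. B = V − Δ·S = 0.0000.
(2,1): S=22.0500. Δ = (V_up−V_dn)/(S_up−S_dn) = (5.0000−0.0000)/(30.8700−13.8915) = 0.2945. V = [p*·5.0000 + (1−p*)·0.0000]/1.25 = 3.2208. B = V − Δ·S = -3.2727.
(2,2): S=49.0000. Δ = (V_up−V_dn)/(S_up−S_dn) = (5.0000−5.0000)/(68.6000−30.8700) = 0.0000. V = [p*·5.0000 + (1−p*)·5.0000]/1.25 = 4.0000. B = V − Δ·S = 4.0000.
(1,0): S=15.7500. Δ = (V_up−V_dn)/(S_up−S_dn) = (3.2208−0.0000)/(22.0500−9.9225) = 0.2656. V = [p*·3.2208 + (1−p*)·0.0000]/1.25 = 2.0747. B = V − Δ·S = -2.1081.
(1,1): S=35.0000. Δ = (V_up−V_dn)/(S_up−S_dn) = (4.0000−3.2208)/(49.0000−22.0500) = 0.0289. V = [p*·4.0000 + (1−p*)·3.2208]/1.25 = 3.0786. B = V − Δ·S = 2.0666.
(0,0): S=25.0000. Δ = (V_up−V_dn)/(S_up−S_dn) = (3.0786−2.0747)/(35.0000−15.7500) = 0.0521. V = [p*·3.0786 + (1−p*)·2.0747]/1.25 = 2.3064. B = V − Δ·S = 1.0027.
As a check, the time-0 holding Δ(0,0)·S0 + B(0,0) comes to 2.3064 — exactly V0.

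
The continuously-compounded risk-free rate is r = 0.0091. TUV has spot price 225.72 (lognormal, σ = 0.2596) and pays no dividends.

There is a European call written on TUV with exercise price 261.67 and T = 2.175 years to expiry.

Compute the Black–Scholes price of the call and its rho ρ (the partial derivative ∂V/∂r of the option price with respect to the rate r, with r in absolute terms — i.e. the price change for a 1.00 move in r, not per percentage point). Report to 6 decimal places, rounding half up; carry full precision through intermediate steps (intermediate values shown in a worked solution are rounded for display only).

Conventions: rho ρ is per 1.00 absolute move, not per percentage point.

σ√T = 0.2596·√2.175 = 0.382855
d₁ = (ln(S/K) + (r+σ²/2)T) / (σ√T) = (ln(225.72/261.67) + (0.0091+0.2596²/2)·2.175) / 0.382855 = (-0.147789 + 0.093081) / 0.382855 = -0.142893
d₂ = d₁ − σ√T = -0.142893 − 0.382855 = -0.525748
e^{−rT} = 0.980402
N(d₁) = 0.443187,  N(d₂) = 0.299532
Call price V = S·N(d₁) − K·e^{−rT}·N(d₂) = 100.036223 − 76.842371 = 23.193853
ρ = K·T·e^{−rT}·N(d₂) = 167.132156

price = 23.193853
ρ = 167.132156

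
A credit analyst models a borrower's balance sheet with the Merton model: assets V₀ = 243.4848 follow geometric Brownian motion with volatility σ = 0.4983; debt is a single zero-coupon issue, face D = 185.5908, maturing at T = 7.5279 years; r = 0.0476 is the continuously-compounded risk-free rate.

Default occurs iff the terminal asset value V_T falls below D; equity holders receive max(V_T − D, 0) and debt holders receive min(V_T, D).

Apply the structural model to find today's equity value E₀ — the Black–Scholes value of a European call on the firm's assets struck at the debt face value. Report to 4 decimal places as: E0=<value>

E0=159.3334

Apply the equity-as-call identities (strike 185.5908, horizon 7.5279 years):
d₁ = [ln(V₀/D) + (r + σ²/2)T] / (σ√T)
   = [ln(243.4848/185.5908) + (0.0476 + 0.5·0.4983²)·7.5279] / (0.4983·√7.5279)
   = [0.271510 + 1.292928] / 1.367187 = 1.144275
d₂ = d₁ − σ√T = 1.144275 − 1.367187 = -0.222911
N(d₁) = 0.873745,  N(d₂) = 0.411802,  e^(−rT) = 0.698844
E₀ = V₀·N(d₁) − D·e^(−rT)·N(d₂)
   = 243.4848·0.873745 − 185.5908·0.698844·0.411802 = 159.333358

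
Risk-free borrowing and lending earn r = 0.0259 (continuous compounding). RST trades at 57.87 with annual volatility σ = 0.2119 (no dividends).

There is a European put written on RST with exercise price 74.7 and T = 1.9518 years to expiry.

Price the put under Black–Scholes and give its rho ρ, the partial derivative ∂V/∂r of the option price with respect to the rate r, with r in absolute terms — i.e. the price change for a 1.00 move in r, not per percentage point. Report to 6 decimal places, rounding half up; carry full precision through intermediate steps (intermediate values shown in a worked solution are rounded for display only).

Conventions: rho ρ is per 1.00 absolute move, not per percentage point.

price = 15.881323
ρ = -110.810601

σ√T = 0.2119·√1.9518 = 0.296039
d₁ = (ln(S/K) + (r+σ²/2)T) / (σ√T) = (ln(57.87/74.7) + (0.0259+0.2119²/2)·1.9518) / 0.296039 = (-0.255281 + 0.094371) / 0.296039 = -0.543543
d₂ = d₁ − σ√T = -0.543543 − 0.296039 = -0.839582
e^{−rT} = 0.950705
N(−d₁) = 0.706622,  N(−d₂) = 0.799429
Put price V = K·e^{−rT}·N(−d₂) − S·N(−d₁) = 56.773543 − 40.892220 = 15.881323
ρ = −K·T·e^{−rT}·N(−d₂) = -110.810601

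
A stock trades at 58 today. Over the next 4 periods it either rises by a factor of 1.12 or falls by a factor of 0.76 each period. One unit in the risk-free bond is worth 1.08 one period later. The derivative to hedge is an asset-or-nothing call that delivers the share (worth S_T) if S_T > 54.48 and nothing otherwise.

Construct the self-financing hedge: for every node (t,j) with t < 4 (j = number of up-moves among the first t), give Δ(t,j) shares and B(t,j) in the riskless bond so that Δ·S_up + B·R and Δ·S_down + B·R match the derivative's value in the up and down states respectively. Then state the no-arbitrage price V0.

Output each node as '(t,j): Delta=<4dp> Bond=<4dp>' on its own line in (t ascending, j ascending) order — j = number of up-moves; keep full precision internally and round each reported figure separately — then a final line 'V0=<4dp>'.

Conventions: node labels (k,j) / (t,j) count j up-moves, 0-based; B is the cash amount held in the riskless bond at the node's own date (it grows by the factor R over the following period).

(0,0): Delta=1.4034 Bond=-25.3096
(1,0): Delta=2.6436 Bond=-82.0031
(1,1): Delta=1.2982 Bond=-20.5008
(2,0): Delta=0.0000 Bond=0.0000
(2,1): Delta=2.8679 Bond=-99.6338
(2,2): Delta=1.1651 Bond=-12.4542
(3,0): Delta=0.0000 Bond=0.0000
(3,1): Delta=0.0000 Bond=0.0000
(3,2): Delta=3.1111 Bond=-121.0551
(3,3): Delta=1.0000 Bond=0.0000
V0=56.0878

Risk-neutral probability p* = (R−d)/(u−d) = (1.08−0.76)/(1.12−0.76) = 0.8889.
Payoffs at expiry: V(4,0)=0.0000, V(4,1)=0.0000, V(4,2)=0.0000, V(4,3)=61.9292, V(4,4)=91.2641
Node (3,0) S=25.4606: V=(p*·0.0000+(1−p*)·0.0000)/1.08=0.0000; Δ=(0.0000−0.0000)/(28.5159−19.3501)=0.0000; B=V−Δ·S=0.0000
Node (3,1) S=37.5209: V=(p*·0.0000+(1−p*)·0.0000)/1.08=0.0000; Δ=(0.0000−0.0000)/(42.0234−28.5159)=0.0000; B=V−Δ·S=0.0000
Node (3,2) S=55.2940: V=(p*·61.9292+(1−p*)·0.0000)/1.08=50.9706; Δ=(61.9292−0.0000)/(61.9292−42.0234)=3.1111; B=V−Δ·S=-121.0551
Node (3,3) S=81.4858: V=(p*·91.2641+(1−p*)·61.9292)/1.08=81.4858; Δ=(91.2641−61.9292)/(91.2641−61.9292)=1.0000; B=V−Δ·S=0.0000
Node (2,0) S=33.5008: V=(p*·0.0000+(1−p*)·0.0000)/1.08=0.0000; Δ=(0.0000−0.0000)/(37.5209−25.4606)=0.0000; B=V−Δ·S=0.0000
Node (2,1) S=49.3696: V=(p*·50.9706+(1−p*)·0.0000)/1.08=41.9511; Δ=(50.9706−0.0000)/(55.2940−37.5209)=2.8679; B=V−Δ·S=-99.6338
Node (2,2) S=72.7552: V=(p*·81.4858+(1−p*)·50.9706)/1.08=72.3104; Δ=(81.4858−50.9706)/(81.4858−55.2940)=1.1651; B=V−Δ·S=-12.4542
Node (1,0) S=44.0800: V=(p*·41.9511+(1−p*)·0.0000)/1.08=34.5276; Δ=(41.9511−0.0000)/(49.3696−33.5008)=2.6436; B=V−Δ·S=-82.0031
Node (1,1) S=64.9600: V=(p*·72.3104+(1−p*)·41.9511)/1.08=63.8307; Δ=(72.3104−41.9511)/(72.7552−49.3696)=1.2982; B=V−Δ·S=-20.5008
Node (0,0) S=58.0000: V=(p*·63.8307+(1−p*)·34.5276)/1.08=56.0878; Δ=(63.8307−34.5276)/(64.9600−44.0800)=1.4034; B=V−Δ·S=-25.3096
Check: Δ(0,0)·S0 + B(0,0) = 56.0878 = V0.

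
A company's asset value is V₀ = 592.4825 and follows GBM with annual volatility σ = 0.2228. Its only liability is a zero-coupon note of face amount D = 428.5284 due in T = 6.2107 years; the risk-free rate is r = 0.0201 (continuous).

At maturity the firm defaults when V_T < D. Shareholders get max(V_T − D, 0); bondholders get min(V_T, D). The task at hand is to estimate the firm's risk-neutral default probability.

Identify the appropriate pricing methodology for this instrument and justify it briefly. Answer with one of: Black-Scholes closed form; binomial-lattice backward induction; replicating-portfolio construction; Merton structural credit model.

Key observation: the asked-for credit quantity lives on the firm's capital structure — asset value, asset volatility, debt face 428.5284 — which is the structural model's domain.

framework: Merton structural credit model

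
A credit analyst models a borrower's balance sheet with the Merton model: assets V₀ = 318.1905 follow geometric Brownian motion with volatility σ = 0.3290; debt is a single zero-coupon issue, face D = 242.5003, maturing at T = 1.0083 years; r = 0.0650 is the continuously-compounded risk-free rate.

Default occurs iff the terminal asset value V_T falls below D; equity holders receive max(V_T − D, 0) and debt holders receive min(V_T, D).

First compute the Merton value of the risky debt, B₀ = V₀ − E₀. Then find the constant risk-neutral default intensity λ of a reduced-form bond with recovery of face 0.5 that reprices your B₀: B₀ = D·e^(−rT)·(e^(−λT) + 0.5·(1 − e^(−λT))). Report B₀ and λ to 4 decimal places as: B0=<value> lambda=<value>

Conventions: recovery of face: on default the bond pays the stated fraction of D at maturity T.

B0=220.0656 lambda=0.0636

With assets at 318.1905 and a single debt payment of 242.5003 at 1.0083 years:
d₁ = [ln(V₀/D) + (r + σ²/2)T] / (σ√T)
   = [ln(318.1905/242.5003) + (0.0650 + 0.5·0.3290²)·1.0083] / (0.3290·√1.0083)
   = [0.271647 + 0.120109] / 0.330363 = 1.185838
d₂ = d₁ − σ√T = 1.185838 − 0.330363 = 0.855476
N(d₁) = 0.882157,  N(d₂) = 0.803856,  e^(−rT) = 0.936562
E₀ = V₀·N(d₁) − D·e^(−rT)·N(d₂)
   = 318.1905·0.882157 − 242.5003·0.936562·0.803856 = 98.124905
B₀ = V₀ − E₀ = 318.1905 − 98.124905 = 220.065595
e^(−λT) = (B₀·e^(rT)/D − 0.5)/(1 − 0.5) = (220.0656·1.067735/242.5003 − 0.5)/0.5 = 0.93790873
λ = −ln(0.93790873)/1.0083 = 0.063575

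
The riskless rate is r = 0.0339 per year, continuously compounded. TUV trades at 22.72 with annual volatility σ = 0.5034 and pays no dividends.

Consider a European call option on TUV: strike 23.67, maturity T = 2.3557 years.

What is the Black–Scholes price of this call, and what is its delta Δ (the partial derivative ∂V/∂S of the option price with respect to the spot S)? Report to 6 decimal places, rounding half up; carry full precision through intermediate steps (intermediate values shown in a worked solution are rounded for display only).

price = 7.143875
Δ = 0.668820

σ√T = 0.5034·√2.3557 = 0.772633
d₁ = (ln(S/K) + (r+σ²/2)T) / (σ√T) = (ln(22.72/23.67) + (0.0339+0.5034²/2)·2.3557) / 0.772633 = (-0.040963 + 0.378339) / 0.772633 = 0.436658
d₂ = d₁ − σ√T = 0.436658 − 0.772633 = -0.335975
e^{−rT} = 0.923247
N(d₁) = 0.668820,  N(d₂) = 0.368445
Call price V = S·N(d₁) − K·e^{−rT}·N(d₂) = 15.195596 − 8.051721 = 7.143875
Δ = N(d₁) = 0.668820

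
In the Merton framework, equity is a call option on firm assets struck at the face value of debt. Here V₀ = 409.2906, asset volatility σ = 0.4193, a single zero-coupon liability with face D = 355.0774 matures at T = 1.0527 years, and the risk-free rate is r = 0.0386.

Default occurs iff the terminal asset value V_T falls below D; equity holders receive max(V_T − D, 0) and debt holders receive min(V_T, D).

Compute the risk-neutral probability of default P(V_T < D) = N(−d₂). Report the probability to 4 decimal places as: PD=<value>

Equity is a call on the firm's assets struck at D = 355.0774:
d₁ = [ln(V₀/D) + (r + σ²/2)T] / (σ√T)
   = [ln(409.2906/355.0774) + (0.0386 + 0.5·0.4193²)·1.0527] / (0.4193·√1.0527)
   = [0.142090 + 0.133173] / 0.430207 = 0.639838
d₂ = d₁ − σ√T = 0.639838 − 0.430207 = 0.209632
risk-neutral PD = N(−d₂) = N(-0.209632) = 0.416978

PD=0.4170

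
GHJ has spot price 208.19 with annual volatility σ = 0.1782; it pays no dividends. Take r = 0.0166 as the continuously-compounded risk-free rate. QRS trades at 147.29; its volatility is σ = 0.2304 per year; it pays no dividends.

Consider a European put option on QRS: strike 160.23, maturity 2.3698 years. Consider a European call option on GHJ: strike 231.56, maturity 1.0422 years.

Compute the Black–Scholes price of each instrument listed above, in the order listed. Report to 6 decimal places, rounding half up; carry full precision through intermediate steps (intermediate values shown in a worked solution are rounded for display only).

[QRS put K=160.23]
σ√T = 0.2304·√2.3698 = 0.354681
d₁ = (ln(S/K) + (r+σ²/2)T) / (σ√T) = (ln(147.29/160.23) + (0.0166+0.2304²/2)·2.3698) / 0.354681 = (-0.084207 + 0.102238) / 0.354681 = 0.050838
d₂ = d₁ − σ√T = 0.050838 − 0.354681 = -0.303843
e^{−rT} = 0.961425
N(−d₁) = 0.479727,  N(−d₂) = 0.619376
price = K·e^{−rT}·N(−d₂) − S·N(−d₁) = 95.414400 − 70.659041 = 24.755359
[GHJ call K=231.56]
σ√T = 0.1782·√1.0422 = 0.181921
d₁ = (ln(S/K) + (r+σ²/2)T) / (σ√T) = (ln(208.19/231.56) + (0.0166+0.1782²/2)·1.0422) / 0.181921 = (-0.106388 + 0.033848) / 0.181921 = -0.398743
d₂ = d₁ − σ√T = -0.398743 − 0.181921 = -0.580664
e^{−rT} = 0.982848
N(d₁) = 0.345041,  N(d₂) = 0.280734
price = S·N(d₁) − K·e^{−rT}·N(d₂) = 71.834177 − 63.891683 = 7.942494

price(QRS put K=160.23) = 24.755359
price(GHJ call K=231.56) = 7.942494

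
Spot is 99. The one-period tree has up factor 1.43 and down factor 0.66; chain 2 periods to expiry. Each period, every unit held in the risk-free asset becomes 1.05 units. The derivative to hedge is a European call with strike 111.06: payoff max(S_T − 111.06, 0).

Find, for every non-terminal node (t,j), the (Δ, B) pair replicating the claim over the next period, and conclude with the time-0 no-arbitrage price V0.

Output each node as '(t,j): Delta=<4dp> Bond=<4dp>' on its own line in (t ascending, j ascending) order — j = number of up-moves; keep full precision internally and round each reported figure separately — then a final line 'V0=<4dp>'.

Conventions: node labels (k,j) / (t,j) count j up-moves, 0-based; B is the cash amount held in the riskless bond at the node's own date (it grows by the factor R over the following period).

Since d<R<u, set p* = (R−d)/(u−d) = 0.5065; price each node as the discounted p*-expectation of its children.
Terminal payoffs: V(2,0)=0.0000, V(2,1)=0.0000, V(2,2)=91.3851
(1,0): S=65.3400. Δ = (V_up−V_dn)/(S_up−S_dn) = (0.0000−0.0000)/(93.4362−43.1244) = 0.0000. V = [p*·0.0000 + (1−p*)·0.0000]/1.05 = 0.0000. B = V − Δ·S = 0.0000.
(1,1): S=141.5700. Δ = (V_up−V_dn)/(S_up−S_dn) = (91.3851−0.0000)/(202.4451−93.4362) = 0.8383. V = [p*·91.3851 + (1−p*)·0.0000]/1.05 = 44.0819. B = V − Δ·S = -74.6001.
(0,0): S=99.0000. Δ = (V_up−V_dn)/(S_up−S_dn) = (44.0819−0.0000)/(141.5700−65.3400) = 0.5783. V = [p*·44.0819 + (1−p*)·0.0000]/1.05 = 21.2640. B = V − Δ·S = -35.9852.
Verification: the root portfolio costs Δ(0,0)·S0 + B(0,0) = 21.2640, matching V0.

(0,0): Delta=0.5783 Bond=-35.9852
(1,0): Delta=0.0000 Bond=0.0000
(1,1): Delta=0.8383 Bond=-74.6001
V0=21.2640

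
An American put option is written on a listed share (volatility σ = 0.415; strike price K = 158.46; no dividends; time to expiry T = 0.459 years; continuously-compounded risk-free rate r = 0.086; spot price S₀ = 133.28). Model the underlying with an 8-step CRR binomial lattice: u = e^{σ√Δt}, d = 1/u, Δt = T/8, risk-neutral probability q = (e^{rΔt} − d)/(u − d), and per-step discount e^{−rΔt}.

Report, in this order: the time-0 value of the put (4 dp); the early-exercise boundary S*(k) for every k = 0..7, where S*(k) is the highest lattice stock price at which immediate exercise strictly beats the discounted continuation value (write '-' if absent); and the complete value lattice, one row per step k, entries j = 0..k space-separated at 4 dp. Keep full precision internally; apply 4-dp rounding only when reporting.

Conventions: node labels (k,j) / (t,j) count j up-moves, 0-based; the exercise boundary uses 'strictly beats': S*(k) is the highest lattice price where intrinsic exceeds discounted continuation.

price = 28.7550
boundary = - - 109.2503 120.6685 109.2503 120.6685 133.2800 120.6685
tree:
28.7550
38.2598 19.5350
49.2097 27.6888 11.5748
59.5474 37.7915 17.8602 5.4041
68.9070 49.2097 26.5786 9.3189 1.5429
77.3809 59.5474 37.7915 15.6290 3.1011 0.0000
85.0529 68.9070 49.2097 25.1800 6.2330 0.0000 0.0000
91.9990 77.3809 59.5474 37.7915 12.5278 0.0000 0.0000 0.0000
98.2878 85.0529 68.9070 49.2097 25.1800 0.0000 0.0000 0.0000 0.0000

params: Δt=0.05738 u=1.10451 d=0.90538 q=0.50001 e^(-rΔt)=0.99508
t_8 payoffs: 98.2878 85.0529 68.9070 49.2097 25.1800 0.0000 0.0000 0.0000 0.0000
t_7: node(7,0) S=66.4610 payoff=91.9990 vs cont=91.2190 → 91.9990 [stop]  node(7,1) S=81.0791 payoff=77.3809 vs cont=76.6009 → 77.3809 [stop]  node(7,2) S=98.9126 payoff=59.5474 vs cont=58.7675 → 59.5474 [stop]  node(7,3) S=120.6685 payoff=37.7915 vs cont=37.0116 → 37.7915 [stop]  node(7,4) S=147.2096 payoff=11.2504 vs cont=12.5278 → 12.5278 [wait]  node(7,5) S=179.5885 payoff=0.0000 vs cont=0.0000 → 0.0000 [wait]  node(7,6) S=219.0891 payoff=0.0000 vs cont=0.0000 → 0.0000 [wait]  node(7,7) S=267.2779 payoff=0.0000 vs cont=0.0000 → 0.0000 [wait]  ⇒ S*(7)=120.6685
t_6: node(6,0) S=73.4071 payoff=85.0529 vs cont=84.2730 → 85.0529 [stop]  node(6,1) S=89.5530 payoff=68.9070 vs cont=68.1270 → 68.9070 [stop]  node(6,2) S=109.2503 payoff=49.2097 vs cont=48.4297 → 49.2097 [stop]  node(6,3) S=133.2800 payoff=25.1800 vs cont=25.0356 → 25.1800 [stop]  node(6,4) S=162.5950 payoff=0.0000 vs cont=6.2330 → 6.2330 [wait]  node(6,5) S=198.3580 payoff=0.0000 vs cont=0.0000 → 0.0000 [wait]  node(6,6) S=241.9870 payoff=0.0000 vs cont=0.0000 → 0.0000 [wait]  ⇒ S*(6)=133.2800
t_5: node(5,0) S=81.0791 payoff=77.3809 vs cont=76.6009 → 77.3809 [stop]  node(5,1) S=98.9126 payoff=59.5474 vs cont=58.7675 → 59.5474 [stop]  node(5,2) S=120.6685 payoff=37.7915 vs cont=37.0116 → 37.7915 [stop]  node(5,3) S=147.2096 payoff=11.2504 vs cont=15.6290 → 15.6290 [wait]  node(5,4) S=179.5885 payoff=0.0000 vs cont=3.1011 → 3.1011 [wait]  node(5,5) S=219.0891 payoff=0.0000 vs cont=0.0000 → 0.0000 [wait]  ⇒ S*(5)=120.6685
t_4: node(4,0) S=89.5530 payoff=68.9070 vs cont=68.1270 → 68.9070 [stop]  node(4,1) S=109.2503 payoff=49.2097 vs cont=48.4297 → 49.2097 [stop]  node(4,2) S=133.2800 payoff=25.1800 vs cont=26.5786 → 26.5786 [wait]  node(4,3) S=162.5950 payoff=0.0000 vs cont=9.3189 → 9.3189 [wait]  node(4,4) S=198.3580 payoff=0.0000 vs cont=1.5429 → 1.5429 [wait]  ⇒ S*(4)=109.2503
t_3: node(3,0) S=98.9126 payoff=59.5474 vs cont=58.7675 → 59.5474 [stop]  node(3,1) S=120.6685 payoff=37.7915 vs cont=37.7074 → 37.7915 [stop]  node(3,2) S=147.2096 payoff=11.2504 vs cont=17.8602 → 17.8602 [wait]  node(3,3) S=179.5885 payoff=0.0000 vs cont=5.4041 → 5.4041 [wait]  ⇒ S*(3)=120.6685
t_2: node(2,0) S=109.2503 payoff=49.2097 vs cont=48.4297 → 49.2097 [stop]  node(2,1) S=133.2800 payoff=25.1800 vs cont=27.6888 → 27.6888 [wait]  node(2,2) S=162.5950 payoff=0.0000 vs cont=11.5748 → 11.5748 [wait]  ⇒ S*(2)=109.2503
t_1: node(1,0) S=120.6685 payoff=37.7915 vs cont=38.2598 → 38.2598 [wait]  node(1,1) S=147.2096 payoff=11.2504 vs cont=19.5350 → 19.5350 [wait]  ⇒ S*(1)=-
t_0: node(0,0) S=133.2800 payoff=25.1800 vs cont=28.7550 → 28.7550 [wait]  ⇒ S*(0)=-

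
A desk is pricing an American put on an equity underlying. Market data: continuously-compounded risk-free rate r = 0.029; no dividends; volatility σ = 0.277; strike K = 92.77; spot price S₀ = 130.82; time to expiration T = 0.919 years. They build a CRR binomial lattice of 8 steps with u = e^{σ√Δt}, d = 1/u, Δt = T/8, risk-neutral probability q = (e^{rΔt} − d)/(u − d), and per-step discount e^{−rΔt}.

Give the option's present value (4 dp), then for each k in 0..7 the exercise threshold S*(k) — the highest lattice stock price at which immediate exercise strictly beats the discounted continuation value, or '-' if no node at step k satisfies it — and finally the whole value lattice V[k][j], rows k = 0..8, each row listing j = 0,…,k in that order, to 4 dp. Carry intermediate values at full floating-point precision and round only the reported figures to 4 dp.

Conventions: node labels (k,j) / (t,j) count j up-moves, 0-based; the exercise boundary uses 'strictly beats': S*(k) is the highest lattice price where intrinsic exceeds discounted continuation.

params: Δt=0.11488 u=1.09843 d=0.91039 q=0.49429 e^(-rΔt)=0.99667
t_8 payoffs: 31.0413 18.2910 2.9071 0.0000 0.0000 0.0000 0.0000 0.0000 0.0000
t_7: node(7,0) S=67.8048 payoff=24.9652 vs cont=24.6567 → 24.9652 [stop]  node(7,1) S=81.8101 payoff=10.9599 vs cont=10.6513 → 10.9599 [stop]  node(7,2) S=98.7084 payoff=0.0000 vs cont=1.4652 → 1.4652 [wait]  node(7,3) S=119.0970 payoff=0.0000 vs cont=0.0000 → 0.0000 [wait]  node(7,4) S=143.6969 payoff=0.0000 vs cont=0.0000 → 0.0000 [wait]  node(7,5) S=173.3781 payoff=0.0000 vs cont=0.0000 → 0.0000 [wait]  node(7,6) S=209.1901 payoff=0.0000 vs cont=0.0000 → 0.0000 [wait]  node(7,7) S=252.3992 payoff=0.0000 vs cont=0.0000 → 0.0000 [wait]  ⇒ S*(7)=81.8101
t_6: node(6,0) S=74.4790 payoff=18.2910 vs cont=17.9825 → 18.2910 [stop]  node(6,1) S=89.8629 payoff=2.9071 vs cont=6.2459 → 6.2459 [wait]  node(6,2) S=108.4245 payoff=0.0000 vs cont=0.7385 → 0.7385 [wait]  node(6,3) S=130.8200 payoff=0.0000 vs cont=0.0000 → 0.0000 [wait]  node(6,4) S=157.8414 payoff=0.0000 vs cont=0.0000 → 0.0000 [wait]  node(6,5) S=190.4442 payoff=0.0000 vs cont=0.0000 → 0.0000 [wait]  node(6,6) S=229.7812 payoff=0.0000 vs cont=0.0000 → 0.0000 [wait]  ⇒ S*(6)=74.4790
t_5: node(5,0) S=81.8101 payoff=10.9599 vs cont=12.2962 → 12.2962 [wait]  node(5,1) S=98.7084 payoff=0.0000 vs cont=3.5119 → 3.5119 [wait]  node(5,2) S=119.0970 payoff=0.0000 vs cont=0.3722 → 0.3722 [wait]  node(5,3) S=143.6969 payoff=0.0000 vs cont=0.0000 → 0.0000 [wait]  node(5,4) S=173.3781 payoff=0.0000 vs cont=0.0000 → 0.0000 [wait]  node(5,5) S=209.1901 payoff=0.0000 vs cont=0.0000 → 0.0000 [wait]  ⇒ S*(5)=-
t_4: node(4,0) S=89.8629 payoff=2.9071 vs cont=7.9277 → 7.9277 [wait]  node(4,1) S=108.4245 payoff=0.0000 vs cont=1.9535 → 1.9535 [wait]  node(4,2) S=130.8200 payoff=0.0000 vs cont=0.1876 → 0.1876 [wait]  node(4,3) S=157.8414 payoff=0.0000 vs cont=0.0000 → 0.0000 [wait]  node(4,4) S=190.4442 payoff=0.0000 vs cont=0.0000 → 0.0000 [wait]  ⇒ S*(4)=-
t_3: node(3,0) S=98.7084 payoff=0.0000 vs cont=4.9582 → 4.9582 [wait]  node(3,1) S=119.0970 payoff=0.0000 vs cont=1.0770 → 1.0770 [wait]  node(3,2) S=143.6969 payoff=0.0000 vs cont=0.0946 → 0.0946 [wait]  node(3,3) S=173.3781 payoff=0.0000 vs cont=0.0000 → 0.0000 [wait]  ⇒ S*(3)=-
t_2: node(2,0) S=108.4245 payoff=0.0000 vs cont=3.0297 → 3.0297 [wait]  node(2,1) S=130.8200 payoff=0.0000 vs cont=0.5894 → 0.5894 [wait]  node(2,2) S=157.8414 payoff=0.0000 vs cont=0.0477 → 0.0477 [wait]  ⇒ S*(2)=-
t_1: node(1,0) S=119.0970 payoff=0.0000 vs cont=1.8174 → 1.8174 [wait]  node(1,1) S=143.6969 payoff=0.0000 vs cont=0.3206 → 0.3206 [wait]  ⇒ S*(1)=-
t_0: node(0,0) S=130.8200 payoff=0.0000 vs cont=1.0740 → 1.0740 [wait]  ⇒ S*(0)=-

price = 1.0740
boundary = - - - - - - 74.4790 81.8101
tree:
1.0740
1.8174 0.3206
3.0297 0.5894 0.0477
4.9582 1.0770 0.0946 0.0000
7.9277 1.9535 0.1876 0.0000 0.0000
12.2962 3.5119 0.3722 0.0000 0.0000 0.0000
18.2910 6.2459 0.7385 0.0000 0.0000 0.0000 0.0000
24.9652 10.9599 1.4652 0.0000 0.0000 0.0000 0.0000 0.0000
31.0413 18.2910 2.9071 0.0000 0.0000 0.0000 0.0000 0.0000 0.0000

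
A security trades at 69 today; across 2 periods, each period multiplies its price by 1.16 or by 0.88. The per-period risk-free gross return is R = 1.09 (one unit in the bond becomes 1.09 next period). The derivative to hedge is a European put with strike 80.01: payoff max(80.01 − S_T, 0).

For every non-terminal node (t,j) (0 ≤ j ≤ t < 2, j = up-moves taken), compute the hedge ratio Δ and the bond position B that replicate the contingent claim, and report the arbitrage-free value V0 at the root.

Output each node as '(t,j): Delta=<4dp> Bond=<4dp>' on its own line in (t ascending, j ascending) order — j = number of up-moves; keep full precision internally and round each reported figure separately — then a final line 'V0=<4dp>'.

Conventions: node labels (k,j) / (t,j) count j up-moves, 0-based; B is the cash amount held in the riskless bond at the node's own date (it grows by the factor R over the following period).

(0,0): Delta=-0.5428 Bond=41.8759
(1,0): Delta=-1.0000 Bond=73.4037
(1,1): Delta=-0.4272 Bond=36.3918
V0=4.4201

Risk-neutral probability p* = (R−d)/(u−d) = (1.09−0.88)/(1.16−0.88) = 0.7500.
At maturity the claim pays: V(2,0)=26.5764, V(2,1)=9.5748, V(2,2)=0.0000
(1,0): S=60.7200. Δ = (V_up−V_dn)/(S_up−S_dn) = (9.5748−26.5764)/(70.4352−53.4336) = -1.0000. V = [p*·9.5748 + (1−p*)·26.5764]/1.09 = 12.6837. B = V − Δ·S = 73.4037.
(1,1): S=80.0400. Δ = (V_up−V_dn)/(S_up−S_dn) = (0.0000−9.5748)/(92.8464−70.4352) = -0.4272. V = [p*·0.0000 + (1−p*)·9.5748]/1.09 = 2.1961. B = V − Δ·S = 36.3918.
(0,0): S=69.0000. Δ = (V_up−V_dn)/(S_up−S_dn) = (2.1961−12.6837)/(80.0400−60.7200) = -0.5428. V = [p*·2.1961 + (1−p*)·12.6837]/1.09 = 4.4201. B = V − Δ·S = 41.8759.
Sanity check at the root: Δ(0,0)·S0 + B(0,0) reproduces V0 = 4.4201.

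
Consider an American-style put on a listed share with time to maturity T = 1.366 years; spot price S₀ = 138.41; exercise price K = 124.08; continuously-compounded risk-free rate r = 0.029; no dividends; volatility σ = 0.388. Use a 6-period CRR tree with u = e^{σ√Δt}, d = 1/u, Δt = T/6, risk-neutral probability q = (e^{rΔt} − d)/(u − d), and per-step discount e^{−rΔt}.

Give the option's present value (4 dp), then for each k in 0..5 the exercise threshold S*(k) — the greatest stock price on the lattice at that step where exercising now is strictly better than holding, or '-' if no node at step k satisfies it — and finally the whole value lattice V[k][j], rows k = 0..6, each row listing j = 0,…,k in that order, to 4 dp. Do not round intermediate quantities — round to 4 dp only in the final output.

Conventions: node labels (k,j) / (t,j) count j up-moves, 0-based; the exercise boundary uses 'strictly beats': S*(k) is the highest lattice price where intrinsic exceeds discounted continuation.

price = 15.5093
boundary = - - - - 66.0025 79.4259
tree:
15.5093
22.9035 7.4437
32.7000 12.2505 2.1633
44.7497 19.6604 4.1214 0.0000
58.0775 30.4474 7.8521 0.0000 0.0000
69.2323 44.6541 14.9596 0.0000 0.0000 0.0000
78.5019 58.0775 28.5007 0.0000 0.0000 0.0000 0.0000

Δt=0.22767  u=1.20338  d=0.83099  q=0.47164  discount=0.99342
step 6 (expiry): payoffs max(K−S,0) = 78.5019 58.0775 28.5007 0.0000 0.0000 0.0000 0.0000
step 5: (k=5,j=0): S=54.8477, K−S=69.2323, hold=68.4158 ⇒ V=69.2323 exercise | (k=5,j=1): S=79.4259, K−S=44.6541, hold=43.8376 ⇒ V=44.6541 exercise | (k=5,j=2): S=115.0180, K−S=9.0620, hold=14.9596 ⇒ V=14.9596 continue | (k=5,j=3): S=166.5594, K−S=0.0000, hold=0.0000 ⇒ V=0.0000 continue | (k=5,j=4): S=241.1975, K−S=0.0000, hold=0.0000 ⇒ V=0.0000 continue | (k=5,j=5): S=349.2822, K−S=0.0000, hold=0.0000 ⇒ V=0.0000 continue  boundary S*=79.4259
step 4: (k=4,j=0): S=66.0025, K−S=58.0775, hold=57.2610 ⇒ V=58.0775 exercise | (k=4,j=1): S=95.5793, K−S=28.5007, hold=30.4474 ⇒ V=30.4474 continue | (k=4,j=2): S=138.4100, K−S=0.0000, hold=7.8521 ⇒ V=7.8521 continue | (k=4,j=3): S=200.4338, K−S=0.0000, hold=0.0000 ⇒ V=0.0000 continue | (k=4,j=4): S=290.2516, K−S=0.0000, hold=0.0000 ⇒ V=0.0000 continue  boundary S*=66.0025
step 3: (k=3,j=0): S=79.4259, K−S=44.6541, hold=44.7497 ⇒ V=44.7497 continue | (k=3,j=1): S=115.0180, K−S=9.0620, hold=19.6604 ⇒ V=19.6604 continue | (k=3,j=2): S=166.5594, K−S=0.0000, hold=4.1214 ⇒ V=4.1214 continue | (k=3,j=3): S=241.1975, K−S=0.0000, hold=0.0000 ⇒ V=0.0000 continue  boundary S*=-
step 2: (k=2,j=0): S=95.5793, K−S=28.5007, hold=32.7000 ⇒ V=32.7000 continue | (k=2,j=1): S=138.4100, K−S=0.0000, hold=12.2505 ⇒ V=12.2505 continue | (k=2,j=2): S=200.4338, K−S=0.0000, hold=2.1633 ⇒ V=2.1633 continue  boundary S*=-
step 1: (k=1,j=0): S=115.0180, K−S=9.0620, hold=22.9035 ⇒ V=22.9035 continue | (k=1,j=1): S=166.5594, K−S=0.0000, hold=7.4437 ⇒ V=7.4437 continue  boundary S*=-
step 0: (k=0,j=0): S=138.4100, K−S=0.0000, hold=15.5093 ⇒ V=15.5093 continue  boundary S*=-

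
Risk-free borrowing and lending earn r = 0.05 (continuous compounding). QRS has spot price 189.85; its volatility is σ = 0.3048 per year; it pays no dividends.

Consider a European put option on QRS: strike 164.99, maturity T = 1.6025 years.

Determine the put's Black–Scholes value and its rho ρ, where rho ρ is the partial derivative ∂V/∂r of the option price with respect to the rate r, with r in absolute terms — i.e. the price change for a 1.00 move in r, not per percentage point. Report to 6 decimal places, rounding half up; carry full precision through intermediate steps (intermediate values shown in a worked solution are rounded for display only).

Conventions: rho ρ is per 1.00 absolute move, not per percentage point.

price = 11.475843
ρ = -86.032296

σ√T = 0.3048·√1.6025 = 0.385846
d₁ = (ln(S/K) + (r+σ²/2)T) / (σ√T) = (ln(189.85/164.99) + (0.05+0.3048²/2)·1.6025) / 0.385846 = (0.140349 + 0.154564) / 0.385846 = 0.764328
d₂ = d₁ − σ√T = 0.764328 − 0.385846 = 0.378482
e^{−rT} = 0.923001
N(−d₁) = 0.222336,  N(−d₂) = 0.352536
Put price V = K·e^{−rT}·N(−d₂) − S·N(−d₁) = 53.686300 − 42.210457 = 11.475843
ρ = −K·T·e^{−rT}·N(−d₂) = -86.032296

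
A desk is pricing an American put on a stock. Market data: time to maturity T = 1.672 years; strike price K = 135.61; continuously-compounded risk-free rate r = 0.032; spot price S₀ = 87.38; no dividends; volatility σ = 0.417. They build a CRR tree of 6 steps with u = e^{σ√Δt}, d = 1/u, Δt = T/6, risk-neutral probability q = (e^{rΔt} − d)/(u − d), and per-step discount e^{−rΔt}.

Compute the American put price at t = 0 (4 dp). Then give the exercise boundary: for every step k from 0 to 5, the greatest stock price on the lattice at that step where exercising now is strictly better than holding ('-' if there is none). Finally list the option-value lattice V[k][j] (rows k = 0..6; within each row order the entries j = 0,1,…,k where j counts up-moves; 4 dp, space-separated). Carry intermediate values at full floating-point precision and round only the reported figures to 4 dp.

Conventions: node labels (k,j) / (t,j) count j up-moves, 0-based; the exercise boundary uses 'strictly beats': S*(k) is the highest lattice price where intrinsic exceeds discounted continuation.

Δt=0.27867  u=1.24624  d=0.80241  q=0.46537  discount=0.99112
step 6 (expiry): payoffs max(K−S,0) = 112.2859 99.3851 79.3487 48.2300 0.0000 0.0000 0.0000
step 5: (k=5,j=0): S=29.0674, K−S=106.5426, hold=105.3387 ⇒ V=106.5426 exercise | (k=5,j=1): S=45.1449, K−S=90.4651, hold=89.2612 ⇒ V=90.4651 exercise | (k=5,j=2): S=70.1150, K−S=65.4950, hold=64.2911 ⇒ V=65.4950 exercise | (k=5,j=3): S=108.8963, K−S=26.7137, hold=25.5563 ⇒ V=26.7137 exercise | (k=5,j=4): S=169.1279, K−S=0.0000, hold=0.0000 ⇒ V=0.0000 continue | (k=5,j=5): S=262.6743, K−S=0.0000, hold=0.0000 ⇒ V=0.0000 continue  boundary S*=108.8963
step 4: (k=4,j=0): S=36.2249, K−S=99.3851, hold=98.1812 ⇒ V=99.3851 exercise | (k=4,j=1): S=56.2613, K−S=79.3487, hold=78.1448 ⇒ V=79.3487 exercise | (k=4,j=2): S=87.3800, K−S=48.2300, hold=47.0261 ⇒ V=48.2300 exercise | (k=4,j=3): S=135.7107, K−S=0.0000, hold=14.1551 ⇒ V=14.1551 continue | (k=4,j=4): S=210.7737, K−S=0.0000, hold=0.0000 ⇒ V=0.0000 continue  boundary S*=87.3800
step 3: (k=3,j=0): S=45.1449, K−S=90.4651, hold=89.2612 ⇒ V=90.4651 exercise | (k=3,j=1): S=70.1150, K−S=65.4950, hold=64.2911 ⇒ V=65.4950 exercise | (k=3,j=2): S=108.8963, K−S=26.7137, hold=32.0852 ⇒ V=32.0852 continue | (k=3,j=3): S=169.1279, K−S=0.0000, hold=7.5006 ⇒ V=7.5006 continue  boundary S*=70.1150
step 2: (k=2,j=0): S=56.2613, K−S=79.3487, hold=78.1448 ⇒ V=79.3487 exercise | (k=2,j=1): S=87.3800, K−S=48.2300, hold=49.5036 ⇒ V=49.5036 continue | (k=2,j=2): S=135.7107, K−S=0.0000, hold=20.4609 ⇒ V=20.4609 continue  boundary S*=56.2613
step 1: (k=1,j=0): S=70.1150, K−S=65.4950, hold=64.8785 ⇒ V=65.4950 exercise | (k=1,j=1): S=108.8963, K−S=26.7137, hold=35.6685 ⇒ V=35.6685 continue  boundary S*=70.1150
step 0: (k=0,j=0): S=87.3800, K−S=48.2300, hold=51.1564 ⇒ V=51.1564 continue  boundary S*=-

price = 51.1564
boundary = - 70.1150 56.2613 70.1150 87.3800 108.8963
tree:
51.1564
65.4950 35.6685
79.3487 49.5036 20.4609
90.4651 65.4950 32.0852 7.5006
99.3851 79.3487 48.2300 14.1551 0.0000
106.5426 90.4651 65.4950 26.7137 0.0000 0.0000
112.2859 99.3851 79.3487 48.2300 0.0000 0.0000 0.0000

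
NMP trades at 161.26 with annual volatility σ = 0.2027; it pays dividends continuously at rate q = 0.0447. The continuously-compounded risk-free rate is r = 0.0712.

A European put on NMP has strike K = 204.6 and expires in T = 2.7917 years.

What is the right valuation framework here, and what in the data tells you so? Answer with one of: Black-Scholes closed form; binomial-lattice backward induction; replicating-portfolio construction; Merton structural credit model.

framework: Black-Scholes closed form

Key observation: a European claim on NMP (strike 204.6) — a lognormal (GBM) underlying with constant rate and volatility — has an exact closed-form value; no lattice or capital structure is involved.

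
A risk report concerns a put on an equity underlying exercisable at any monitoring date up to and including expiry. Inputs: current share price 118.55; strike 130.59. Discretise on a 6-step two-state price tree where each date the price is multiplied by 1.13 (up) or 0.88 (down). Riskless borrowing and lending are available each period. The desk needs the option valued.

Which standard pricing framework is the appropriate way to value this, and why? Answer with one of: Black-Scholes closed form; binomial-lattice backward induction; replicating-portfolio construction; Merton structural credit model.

framework: binomial-lattice backward induction

Key observation: the put (strike 130.59 on spot 118.55) is American-style on a 6-step discrete price model, so the early-exercise decision at every node requires stepwise backward valuation — a closed form cannot price the exercise right.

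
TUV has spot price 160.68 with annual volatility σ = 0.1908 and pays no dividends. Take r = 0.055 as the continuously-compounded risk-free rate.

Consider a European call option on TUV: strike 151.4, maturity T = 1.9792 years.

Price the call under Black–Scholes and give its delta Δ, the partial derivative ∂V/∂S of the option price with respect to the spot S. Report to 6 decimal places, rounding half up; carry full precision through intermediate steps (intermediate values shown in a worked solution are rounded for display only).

price = 31.261278
Δ = 0.776783

σ√T = 0.1908·√1.9792 = 0.268425
d₁ = (ln(S/K) + (r+σ²/2)T) / (σ√T) = (ln(160.68/151.4) + (0.055+0.1908²/2)·1.9792) / 0.268425 = (0.059489 + 0.144882) / 0.268425 = 0.761372
d₂ = d₁ − σ√T = 0.761372 − 0.268425 = 0.492947
e^{−rT} = 0.896860
N(d₁) = 0.776783,  N(d₂) = 0.688975
Call price V = S·N(d₁) − K·e^{−rT}·N(d₂) = 124.813438 − 93.552160 = 31.261278
Δ = N(d₁) = 0.776783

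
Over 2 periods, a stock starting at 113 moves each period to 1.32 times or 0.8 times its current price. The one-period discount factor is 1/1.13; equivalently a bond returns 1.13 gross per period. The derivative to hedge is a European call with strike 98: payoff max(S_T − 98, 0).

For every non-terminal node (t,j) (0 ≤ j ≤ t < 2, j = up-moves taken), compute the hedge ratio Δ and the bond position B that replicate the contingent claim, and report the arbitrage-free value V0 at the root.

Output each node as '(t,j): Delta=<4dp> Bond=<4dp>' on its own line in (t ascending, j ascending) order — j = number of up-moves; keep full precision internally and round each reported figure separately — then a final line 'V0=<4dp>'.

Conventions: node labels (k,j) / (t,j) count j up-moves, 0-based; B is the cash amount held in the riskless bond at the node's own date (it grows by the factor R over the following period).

(0,0): Delta=0.8587 Bond=-58.0949
(1,0): Delta=0.4537 Bond=-29.0374
(1,1): Delta=1.0000 Bond=-86.7257
V0=38.9366

Under the risk-neutral measure, an up-move has probability p* = (R−d)/(u−d) = 0.6346 and values discount at R = 1.13.
Payoffs at expiry: V(2,0)=0.0000, V(2,1)=21.3280, V(2,2)=98.8912
(1,0): S=90.4000. Δ = (V_up−V_dn)/(S_up−S_dn) = (21.3280−0.0000)/(119.3280−72.3200) = 0.4537. V = [p*·21.3280 + (1−p*)·0.0000]/1.13 = 11.9779. B = V − Δ·S = -29.0374.
(1,1): S=149.1600. Δ = (V_up−V_dn)/(S_up−S_dn) = (98.8912−21.3280)/(196.8912−119.3280) = 1.0000. V = [p*·98.8912 + (1−p*)·21.3280]/1.13 = 62.4343. B = V − Δ·S = -86.7257.
(0,0): S=113.0000. Δ = (V_up−V_dn)/(S_up−S_dn) = (62.4343−11.9779)/(149.1600−90.4000) = 0.8587. V = [p*·62.4343 + (1−p*)·11.9779]/1.13 = 38.9366. B = V − Δ·S = -58.0949.
Check: Δ(0,0)·S0 + B(0,0) = 38.9366 = V0.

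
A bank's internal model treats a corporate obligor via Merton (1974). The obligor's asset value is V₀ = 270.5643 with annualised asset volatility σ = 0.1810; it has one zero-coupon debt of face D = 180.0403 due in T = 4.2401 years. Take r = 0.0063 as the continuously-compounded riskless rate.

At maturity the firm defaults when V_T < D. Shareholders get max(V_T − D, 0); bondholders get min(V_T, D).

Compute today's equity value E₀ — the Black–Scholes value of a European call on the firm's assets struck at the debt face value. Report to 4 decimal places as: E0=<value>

E0=100.1080

Work the structural quantities from V₀ = 270.5643 against face 180.0403:
d₁ = [ln(V₀/D) + (r + σ²/2)T] / (σ√T)
   = [ln(270.5643/180.0403) + (0.0063 + 0.5·0.1810²)·4.2401] / (0.1810·√4.2401)
   = [0.407329 + 0.096168] / 0.372706 = 1.350921
d₂ = d₁ − σ√T = 1.350921 − 0.372706 = 0.978215
N(d₁) = 0.911640,  N(d₂) = 0.836016,  e^(−rT) = 0.973641
E₀ = V₀·N(d₁) − D·e^(−rT)·N(d₂)
   = 270.5643·0.911640 − 180.0403·0.973641·0.836016 = 100.108043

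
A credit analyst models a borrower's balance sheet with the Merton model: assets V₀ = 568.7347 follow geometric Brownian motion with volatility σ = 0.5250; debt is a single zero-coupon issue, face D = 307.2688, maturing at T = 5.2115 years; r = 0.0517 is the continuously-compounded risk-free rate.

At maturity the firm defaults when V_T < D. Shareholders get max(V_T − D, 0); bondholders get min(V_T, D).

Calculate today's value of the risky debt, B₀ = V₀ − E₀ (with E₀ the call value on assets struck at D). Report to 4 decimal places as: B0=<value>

With assets at 568.7347 and a single debt payment of 307.2688 at 5.2115 years:
d₁ = [ln(V₀/D) + (r + σ²/2)T] / (σ√T)
   = [ln(568.7347/307.2688) + (0.0517 + 0.5·0.5250²)·5.2115] / (0.5250·√5.2115)
   = [0.615691 + 0.987644] / 1.198507 = 1.337777
d₂ = d₁ − σ√T = 1.337777 − 1.198507 = 0.139270
N(d₁) = 0.909515,  N(d₂) = 0.555382,  e^(−rT) = 0.763811
E₀ = V₀·N(d₁) − D·e^(−rT)·N(d₂)
   = 568.7347·0.909515 − 307.2688·0.763811·0.555382 = 386.927518
B₀ = V₀ − E₀ = 568.7347 − 386.927518 = 181.807182

B0=181.8072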